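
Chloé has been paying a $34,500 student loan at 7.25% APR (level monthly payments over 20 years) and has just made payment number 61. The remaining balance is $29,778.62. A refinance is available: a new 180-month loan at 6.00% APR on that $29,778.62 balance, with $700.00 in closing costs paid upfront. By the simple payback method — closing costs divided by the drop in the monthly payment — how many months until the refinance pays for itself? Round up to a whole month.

33 months

Current payment = 34,500 × 7.25%/12 / (1 − (1+0.0060417)^−240) = $272.68.
Refinanced payment = 29,778.62 × 0.0050000 / (1 − (1+0.0050000)^−180) = $251.29.
Monthly savings = $272.68 − $251.29 = $21.39.
Break-even = $700.00 / $21.39 = 32.73 → 33 months.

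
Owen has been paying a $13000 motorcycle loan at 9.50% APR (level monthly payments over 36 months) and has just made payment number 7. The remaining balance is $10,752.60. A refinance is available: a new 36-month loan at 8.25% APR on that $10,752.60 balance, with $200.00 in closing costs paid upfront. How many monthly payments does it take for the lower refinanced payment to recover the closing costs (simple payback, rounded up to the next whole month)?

3 months

Current payment = 13,000 × 9.5%/12 / (1 − (1+0.0079167)^−36) = $416.43.
Refinanced payment = 10,752.60 × 0.0068750 / (1 − (1+0.0068750)^−36) = $338.19.
Monthly savings = $416.43 − $338.19 = $78.24.
Break-even = $200.00 / $78.24 = 2.56 → 3 months.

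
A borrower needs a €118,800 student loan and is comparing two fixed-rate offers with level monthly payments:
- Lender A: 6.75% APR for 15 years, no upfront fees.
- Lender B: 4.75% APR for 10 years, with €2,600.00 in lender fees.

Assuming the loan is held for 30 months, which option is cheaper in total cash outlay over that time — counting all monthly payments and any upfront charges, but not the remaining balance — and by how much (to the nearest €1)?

Lender A: at 6.75% the monthly rate is 0.0056250, so the payment is 118,800 × 0.0056250 / (1 − 1.0056250^−180) = €1,051.27.
Lender B: monthly rate = 4.75%/12 = 0.0039583; payment = 118,800 × 0.0039583 / (1 − (1+0.0039583)^−120) = €1,245.59.
Over 30 months: Lender A costs 30 × €1,051.27 = €31,538.10; Lender B costs 30 × €1,245.59 + €2,600.00 = €39,967.70.
Lender A is cheaper by €39,967.70 − €31,538.10 = €8,429.60.

Lender A by €8,430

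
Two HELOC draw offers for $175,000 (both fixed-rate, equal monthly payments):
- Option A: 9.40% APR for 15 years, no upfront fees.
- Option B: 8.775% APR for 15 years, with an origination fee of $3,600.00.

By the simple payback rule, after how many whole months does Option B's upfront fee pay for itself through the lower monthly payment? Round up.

Option A: monthly rate = 9.4%/12 = 0.0078333; payment = 175,000 × 0.0078333 / (1 − (1+0.0078333)^−180) = $1,816.85.
Option B: at 8.775% the monthly rate is 0.0073125, so the payment is 175,000 × 0.0073125 / (1 − 1.0073125^−180) = $1,751.62.
Monthly savings = $1,816.85 − $1,751.62 = $65.23.
Break-even = $3,600.00 / $65.23 = 55.19 → 56 months.

56 months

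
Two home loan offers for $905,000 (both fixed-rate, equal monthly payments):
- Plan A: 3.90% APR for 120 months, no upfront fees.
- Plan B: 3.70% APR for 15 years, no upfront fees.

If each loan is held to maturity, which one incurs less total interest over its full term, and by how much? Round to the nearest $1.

Plan A by $86,240

Plan A: monthly rate = 3.9%/12 = 0.0032500; payment = 905,000 × 0.0032500 / (1 − (1+0.0032500)^−120) = $9,119.74.
Total interest on Plan A = 120 × $9,119.74 − $905,000 = $189,368.80.
Plan B: at 3.70% the monthly rate is 0.0030833, so the payment is 905,000 × 0.0030833 / (1 − 1.0030833^−180) = $6,558.94.
Total interest on Plan B = 180 × $6,558.94 − $905,000 = $275,609.20.
Plan A is lower by $86,240.40.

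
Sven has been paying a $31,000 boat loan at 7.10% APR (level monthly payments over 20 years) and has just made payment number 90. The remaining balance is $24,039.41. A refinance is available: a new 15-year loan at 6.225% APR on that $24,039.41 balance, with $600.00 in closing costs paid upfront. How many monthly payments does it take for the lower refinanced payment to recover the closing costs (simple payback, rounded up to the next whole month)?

Current payment = 31,000 × 7.1%/12 / (1 − (1+0.0059167)^−240) = $242.21.
Refinanced payment = 24,039.41 × 0.0051875 / (1 − (1+0.0051875)^−180) = $205.79.
Monthly savings = $242.21 − $205.79 = $36.42.
Break-even = $600.00 / $36.42 = 16.47 → 17 months.

17 months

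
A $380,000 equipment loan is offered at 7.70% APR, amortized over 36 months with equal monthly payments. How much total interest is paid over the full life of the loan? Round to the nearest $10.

$46,790

At 7.70% the monthly rate is 0.0064167, so the payment is 380,000 × 0.0064167 / (1 − 1.0064167^−36) = $11,855.30.
Total paid = 36 × $11,855.30 = $426,790.80; interest = $426,790.80 − $380,000 = $46,790.80.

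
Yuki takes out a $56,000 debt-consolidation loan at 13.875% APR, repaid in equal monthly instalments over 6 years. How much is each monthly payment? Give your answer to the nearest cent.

$1,150.18

Monthly rate = 13.875%/12 = 0.0115625; payment = 56,000 × 0.0115625 / (1 − (1+0.0115625)^−72) = $1,150.18.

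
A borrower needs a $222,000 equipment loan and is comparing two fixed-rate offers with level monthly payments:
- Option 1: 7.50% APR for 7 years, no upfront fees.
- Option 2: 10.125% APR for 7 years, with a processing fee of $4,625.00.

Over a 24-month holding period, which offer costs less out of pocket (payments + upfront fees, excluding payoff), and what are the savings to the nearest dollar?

Option 1: at 7.50% the monthly rate is 0.0062500, so the payment is 222,000 × 0.0062500 / (1 − 1.0062500^−84) = $3,405.10.
Option 2: monthly rate = 10.125%/12 = 0.0084375; payment = 222,000 × 0.0084375 / (1 − (1+0.0084375)^−84) = $3,699.82.
Over 24 months: Option 1 costs 24 × $3,405.10 = $81,722.40; Option 2 costs 24 × $3,699.82 + $4,625.00 = $93,420.68.
Option 1 is cheaper by $93,420.68 − $81,722.40 = $11,698.28.

Option 1 by $11,698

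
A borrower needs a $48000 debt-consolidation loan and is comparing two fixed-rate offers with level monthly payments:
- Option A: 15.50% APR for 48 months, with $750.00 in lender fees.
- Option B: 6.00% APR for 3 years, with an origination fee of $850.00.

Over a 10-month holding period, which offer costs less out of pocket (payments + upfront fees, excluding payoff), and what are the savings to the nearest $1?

Option A: at 15.50% the monthly rate is 0.0129167, so the payment is 48,000 × 0.0129167 / (1 − 1.0129167^−48) = $1,348.07.
Option B: monthly rate = 6%/12 = 0.0050000; payment = 48,000 × 0.0050000 / (1 − (1+0.0050000)^−36) = $1,460.25.
Over 10 months: Option A costs 10 × $1,348.07 + $750.00 = $14,230.70; Option B costs 10 × $1,460.25 + $850.00 = $15,452.50.
Option A is cheaper by $15,452.50 − $14,230.70 = $1,221.80.

Option A by $1,222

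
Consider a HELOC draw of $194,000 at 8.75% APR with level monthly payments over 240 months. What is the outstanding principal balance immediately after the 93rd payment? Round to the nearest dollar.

$154,308

With monthly rate i = 8.75%/12 = 0.0072917, the balance after k of n payments is P · [(1+i)^n − (1+i)^k] / [(1+i)^n − 1].
(1+0.0072917)^240 = 5.71818037 and (1+0.0072917)^93 = 1.96533875, so the balance is 194,000 × (5.71818037 − 1.96533875) / (5.71818037 − 1) = $154,307.64.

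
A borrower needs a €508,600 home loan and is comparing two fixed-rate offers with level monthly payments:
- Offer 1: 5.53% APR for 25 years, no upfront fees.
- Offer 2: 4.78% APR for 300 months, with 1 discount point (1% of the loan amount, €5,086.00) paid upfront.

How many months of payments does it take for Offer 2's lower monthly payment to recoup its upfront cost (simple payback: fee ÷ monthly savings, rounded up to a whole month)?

23 months

Offer 1: monthly rate = 5.53%/12 = 0.0046083; payment = 508,600 × 0.0046083 / (1 − (1+0.0046083)^−300) = €3,132.37.
Offer 2: at 4.78% the monthly rate is 0.0039833, so the payment is 508,600 × 0.0039833 / (1 − 1.0039833^−300) = €2,908.40.
Monthly savings = €3,132.37 − €2,908.40 = €223.97.
Break-even = €5,086.00 / €223.97 = 22.71 → 23 months.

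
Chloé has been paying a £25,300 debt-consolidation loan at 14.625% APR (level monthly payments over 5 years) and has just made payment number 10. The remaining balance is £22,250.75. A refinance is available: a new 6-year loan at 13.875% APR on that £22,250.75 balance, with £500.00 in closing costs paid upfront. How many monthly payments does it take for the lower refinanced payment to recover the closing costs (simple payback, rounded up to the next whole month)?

4 months

Current payment = 25,300 × 14.625%/12 / (1 − (1+0.0121875)^−60) = £596.92.
Refinanced payment = 22,250.75 × 0.0115625 / (1 − (1+0.0115625)^−72) = £457.01.
Monthly savings = £596.92 − £457.01 = £139.91.
Break-even = £500.00 / £139.91 = 3.57 → 4 months.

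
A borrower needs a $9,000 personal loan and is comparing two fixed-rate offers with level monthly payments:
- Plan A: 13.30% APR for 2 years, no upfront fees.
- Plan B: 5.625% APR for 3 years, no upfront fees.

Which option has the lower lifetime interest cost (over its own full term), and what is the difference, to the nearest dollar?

Plan A: monthly rate = 13.3%/12 = 0.0110833; payment = 9,000 × 0.0110833 / (1 − (1+0.0110833)^−24) = $429.15.
Total interest on Plan A = 24 × $429.15 − $9,000 = $1,299.60.
Plan B: at 5.625% the monthly rate is 0.0046875, so the payment is 9,000 × 0.0046875 / (1 − 1.0046875^−36) = $272.27.
Total interest on Plan B = 36 × $272.27 − $9,000 = $801.72.
Plan B is lower by $497.88.

Plan B by $498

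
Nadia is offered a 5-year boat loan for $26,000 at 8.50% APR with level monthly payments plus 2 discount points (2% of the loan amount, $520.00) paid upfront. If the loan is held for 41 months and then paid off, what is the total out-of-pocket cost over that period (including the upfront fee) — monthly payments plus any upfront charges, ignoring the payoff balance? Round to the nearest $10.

$22,390

Monthly rate = 8.5%/12 = 0.0070833; payment = 26,000 × 0.0070833 / (1 − (1+0.0070833)^−60) = $533.43.
Total outlay = 41 × $533.43 + $520.00 = $22,390.63.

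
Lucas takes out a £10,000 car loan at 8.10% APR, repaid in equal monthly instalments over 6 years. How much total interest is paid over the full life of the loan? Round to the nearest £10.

£2,660

At 8.10% the monthly rate is 0.0067500, so the payment is 10,000 × 0.0067500 / (1 − 1.0067500^−72) = £175.82.
Total paid = 72 × £175.82 = £12,659.04; interest = £12,659.04 − £10,000 = £2,659.04.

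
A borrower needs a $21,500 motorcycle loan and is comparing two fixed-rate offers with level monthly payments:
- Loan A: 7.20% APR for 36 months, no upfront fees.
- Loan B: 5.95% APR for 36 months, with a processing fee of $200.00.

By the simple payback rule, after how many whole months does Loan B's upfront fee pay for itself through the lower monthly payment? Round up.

Loan A: monthly rate = 7.2%/12 = 0.0060000; payment = 21,500 × 0.0060000 / (1 − (1+0.0060000)^−36) = $665.83.
Loan B: at 5.95% the monthly rate is 0.0049583, so the payment is 21,500 × 0.0049583 / (1 − 1.0049583^−36) = $653.58.
Monthly savings = $665.83 − $653.58 = $12.25.
Break-even = $200.00 / $12.25 = 16.33 → 17 months.

17 months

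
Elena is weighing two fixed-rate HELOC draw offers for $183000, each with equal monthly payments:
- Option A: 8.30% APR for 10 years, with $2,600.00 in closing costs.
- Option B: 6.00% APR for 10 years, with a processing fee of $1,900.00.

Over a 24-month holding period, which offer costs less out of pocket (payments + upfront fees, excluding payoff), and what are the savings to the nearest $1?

Option A: at 8.30% the monthly rate is 0.0069167, so the payment is 183,000 × 0.0069167 / (1 − 1.0069167^−120) = $2,249.41.
Option B: monthly rate = 6%/12 = 0.0050000; payment = 183,000 × 0.0050000 / (1 − (1+0.0050000)^−120) = $2,031.68.
Over 24 months: Option A costs 24 × $2,249.41 + $2,600.00 = $56,585.84; Option B costs 24 × $2,031.68 + $1,900.00 = $50,660.32.
Option B is cheaper by $56,585.84 − $50,660.32 = $5,925.52.

Option B by $5,926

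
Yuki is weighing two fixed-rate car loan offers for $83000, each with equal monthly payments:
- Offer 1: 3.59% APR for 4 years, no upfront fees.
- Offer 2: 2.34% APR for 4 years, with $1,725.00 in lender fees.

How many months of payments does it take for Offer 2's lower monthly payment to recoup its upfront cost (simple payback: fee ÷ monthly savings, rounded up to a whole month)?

Offer 1: at 3.59% the monthly rate is 0.0029917, so the payment is 83,000 × 0.0029917 / (1 − 1.0029917^−48) = $1,858.87.
Offer 2: monthly rate = 2.34%/12 = 0.0019500; payment = 83,000 × 0.0019500 / (1 − (1+0.0019500)^−48) = $1,813.04.
Monthly savings = $1,858.87 − $1,813.04 = $45.83.
Break-even = $1,725.00 / $45.83 = 37.64 → 38 months.

38 months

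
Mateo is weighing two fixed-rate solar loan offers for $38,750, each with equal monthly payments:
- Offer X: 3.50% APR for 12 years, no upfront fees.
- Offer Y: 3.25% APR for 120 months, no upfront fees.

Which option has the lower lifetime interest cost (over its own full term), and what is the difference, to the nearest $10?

Offer Y by $2,070

Offer X: monthly rate = 3.5%/12 = 0.0029167; payment = 38,750 × 0.0029167 / (1 − (1+0.0029167)^−144) = $329.94.
Total interest on Offer X = 144 × $329.94 − $38,750 = $8,761.36.
Offer Y: monthly rate = 3.25%/12 = 0.0027083; payment = 38,750 × 0.0027083 / (1 − (1+0.0027083)^−120) = $378.66.
Total interest on Offer Y = 120 × $378.66 − $38,750 = $6,689.20.
Offer Y is lower by $2,072.16.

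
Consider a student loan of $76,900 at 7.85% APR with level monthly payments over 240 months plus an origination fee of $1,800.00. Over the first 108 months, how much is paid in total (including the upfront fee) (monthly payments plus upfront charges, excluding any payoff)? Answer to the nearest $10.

Monthly rate = 7.85%/12 = 0.0065417; payment = 76,900 × 0.0065417 / (1 − (1+0.0065417)^−240) = $636.06.
Total outlay = 108 × $636.06 + $1,800.00 = $70,494.48.

$70,490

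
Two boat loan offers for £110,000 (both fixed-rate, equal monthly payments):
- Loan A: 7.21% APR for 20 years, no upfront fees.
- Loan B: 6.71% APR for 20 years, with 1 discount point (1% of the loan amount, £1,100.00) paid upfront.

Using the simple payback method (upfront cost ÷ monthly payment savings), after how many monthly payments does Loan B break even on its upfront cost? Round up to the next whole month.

Loan A: at 7.21% the monthly rate is 0.0060083, so the payment is 110,000 × 0.0060083 / (1 − 1.0060083^−240) = £866.75.
Loan B: monthly rate = 6.71%/12 = 0.0055917; payment = 110,000 × 0.0055917 / (1 − (1+0.0055917)^−240) = £833.79.
Monthly savings = £866.75 − £833.79 = £32.96.
Break-even = £1,100.00 / £32.96 = 33.37 → 34 months.

34 months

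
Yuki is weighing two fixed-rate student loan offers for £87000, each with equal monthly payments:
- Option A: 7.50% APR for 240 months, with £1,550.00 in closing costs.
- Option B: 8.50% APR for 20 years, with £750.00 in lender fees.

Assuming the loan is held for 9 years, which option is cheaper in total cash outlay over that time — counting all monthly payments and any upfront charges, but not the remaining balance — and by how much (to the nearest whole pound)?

Option A: at 7.50% the monthly rate is 0.0062500, so the payment is 87,000 × 0.0062500 / (1 − 1.0062500^−240) = £700.87.
Option B: at 8.50% the monthly rate is 0.0070833, so the payment is 87,000 × 0.0070833 / (1 − 1.0070833^−240) = £755.01.
Over 108 months: Option A costs 108 × £700.87 + £1,550.00 = £77,243.96; Option B costs 108 × £755.01 + £750.00 = £82,291.08.
Option A is cheaper by £82,291.08 − £77,243.96 = £5,047.12.

Option A by £5,047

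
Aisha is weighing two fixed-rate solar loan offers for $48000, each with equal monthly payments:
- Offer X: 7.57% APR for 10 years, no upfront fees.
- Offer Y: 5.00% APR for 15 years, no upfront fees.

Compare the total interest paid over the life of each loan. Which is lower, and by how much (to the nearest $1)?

Offer X: at 7.57% the monthly rate is 0.0063083, so the payment is 48,000 × 0.0063083 / (1 − 1.0063083^−120) = $571.52.
Total interest on Offer X = 120 × $571.52 − $48,000 = $20,582.40.
Offer Y: monthly rate = 5%/12 = 0.0041667; payment = 48,000 × 0.0041667 / (1 − (1+0.0041667)^−180) = $379.58.
Total interest on Offer Y = 180 × $379.58 − $48,000 = $20,324.40.
Offer Y is lower by $258.00.

Offer Y by $258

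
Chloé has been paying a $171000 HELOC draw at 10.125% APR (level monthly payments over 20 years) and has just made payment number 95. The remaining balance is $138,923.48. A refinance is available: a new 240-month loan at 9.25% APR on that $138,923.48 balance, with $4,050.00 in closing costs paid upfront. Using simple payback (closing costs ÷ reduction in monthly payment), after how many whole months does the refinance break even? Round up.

Current payment = 171,000 × 10.125%/12 / (1 − (1+0.0084375)^−240) = $1,664.37.
Refinanced payment = 138,923.48 × 0.0077083 / (1 − (1+0.0077083)^−240) = $1,272.35.
Monthly savings = $1,664.37 − $1,272.35 = $392.02.
Break-even = $4,050.00 / $392.02 = 10.33 → 11 months.

11 months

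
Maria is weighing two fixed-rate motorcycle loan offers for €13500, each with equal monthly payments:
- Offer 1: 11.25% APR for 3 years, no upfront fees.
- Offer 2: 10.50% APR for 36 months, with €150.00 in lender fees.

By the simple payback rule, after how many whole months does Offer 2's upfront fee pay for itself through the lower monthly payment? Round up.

32 months

Offer 1: at 11.25% the monthly rate is 0.0093750, so the payment is 13,500 × 0.0093750 / (1 − 1.0093750^−36) = €443.57.
Offer 2: at 10.50% the monthly rate is 0.0087500, so the payment is 13,500 × 0.0087500 / (1 − 1.0087500^−36) = €438.78.
Monthly savings = €443.57 − €438.78 = €4.79.
Break-even = €150.00 / €4.79 = 31.32 → 32 months.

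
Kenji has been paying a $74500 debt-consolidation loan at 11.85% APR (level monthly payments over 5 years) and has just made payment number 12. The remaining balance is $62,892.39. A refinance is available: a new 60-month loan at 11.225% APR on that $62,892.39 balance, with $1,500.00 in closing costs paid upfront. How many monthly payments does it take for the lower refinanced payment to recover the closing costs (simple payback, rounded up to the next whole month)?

6 months

Current payment = 74,500 × 11.85%/12 / (1 − (1+0.0098750)^−60) = $1,651.57.
Refinanced payment = 62,892.39 × 0.0093542 / (1 − (1+0.0093542)^−60) = $1,374.50.
Monthly savings = $1,651.57 − $1,374.50 = $277.07.
Break-even = $1,500.00 / $277.07 = 5.41 → 6 months.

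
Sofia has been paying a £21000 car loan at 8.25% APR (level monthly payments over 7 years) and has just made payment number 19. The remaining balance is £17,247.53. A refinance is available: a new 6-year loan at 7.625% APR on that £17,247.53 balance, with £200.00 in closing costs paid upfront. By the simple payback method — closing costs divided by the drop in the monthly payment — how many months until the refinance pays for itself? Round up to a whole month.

Current payment = 21,000 × 8.25%/12 / (1 − (1+0.0068750)^−84) = £329.93.
Refinanced payment = 17,247.53 × 0.0063542 / (1 − (1+0.0063542)^−72) = £299.26.
Monthly savings = £329.93 − £299.26 = £30.67.
Break-even = £200.00 / £30.67 = 6.52 → 7 months.

7 months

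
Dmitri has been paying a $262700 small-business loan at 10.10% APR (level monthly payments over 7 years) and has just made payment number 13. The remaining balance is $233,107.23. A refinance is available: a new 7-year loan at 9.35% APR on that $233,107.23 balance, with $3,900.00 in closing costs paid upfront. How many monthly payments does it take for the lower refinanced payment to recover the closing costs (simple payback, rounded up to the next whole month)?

Current payment = 262,700 × 10.1%/12 / (1 − (1+0.0084167)^−84) = $4,374.72.
Refinanced payment = 233,107.23 × 0.0077917 / (1 − (1+0.0077917)^−84) = $3,792.02.
Monthly savings = $4,374.72 − $3,792.02 = $582.70.
Break-even = $3,900.00 / $582.70 = 6.69 → 7 months.

7 months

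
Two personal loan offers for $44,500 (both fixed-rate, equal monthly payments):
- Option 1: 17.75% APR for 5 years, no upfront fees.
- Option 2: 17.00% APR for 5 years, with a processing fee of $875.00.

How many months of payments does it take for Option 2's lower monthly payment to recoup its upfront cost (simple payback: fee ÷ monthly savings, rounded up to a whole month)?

49 months

Option 1: monthly rate = 17.75%/12 = 0.0147917; payment = 44,500 × 0.0147917 / (1 − (1+0.0147917)^−60) = $1,123.96.
Option 2: monthly rate = 17%/12 = 0.0141667; payment = 44,500 × 0.0141667 / (1 − (1+0.0141667)^−60) = $1,105.94.
Monthly savings = $1,123.96 − $1,105.94 = $18.02.
Break-even = $875.00 / $18.02 = 48.56 → 49 months.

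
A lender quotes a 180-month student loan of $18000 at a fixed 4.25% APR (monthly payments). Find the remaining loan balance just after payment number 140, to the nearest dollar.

$5,042

With monthly rate i = 4.25%/12 = 0.0035417, the balance after k of n payments is P · [(1+i)^n − (1+i)^k] / [(1+i)^n − 1].
(1+0.0035417)^180 = 1.88961622 and (1+0.0035417)^140 = 1.64042829, so the balance is 18,000 × (1.88961622 − 1.64042829) / (1.88961622 − 1) = $5,041.93.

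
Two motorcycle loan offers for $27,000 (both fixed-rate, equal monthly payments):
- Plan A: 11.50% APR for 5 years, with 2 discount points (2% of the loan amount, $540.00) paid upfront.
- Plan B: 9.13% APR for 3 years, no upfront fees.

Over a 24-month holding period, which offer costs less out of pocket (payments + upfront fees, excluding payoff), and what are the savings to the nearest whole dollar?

Plan A by $5,854

Plan A: monthly rate = 11.5%/12 = 0.0095833; payment = 27,000 × 0.0095833 / (1 − (1+0.0095833)^−60) = $593.80.
Plan B: at 9.13% the monthly rate is 0.0076083, so the payment is 27,000 × 0.0076083 / (1 − 1.0076083^−36) = $860.23.
Over 24 months: Plan A costs 24 × $593.80 + $540.00 = $14,791.20; Plan B costs 24 × $860.23 = $20,645.52.
Plan A is cheaper by $20,645.52 − $14,791.20 = $5,854.32.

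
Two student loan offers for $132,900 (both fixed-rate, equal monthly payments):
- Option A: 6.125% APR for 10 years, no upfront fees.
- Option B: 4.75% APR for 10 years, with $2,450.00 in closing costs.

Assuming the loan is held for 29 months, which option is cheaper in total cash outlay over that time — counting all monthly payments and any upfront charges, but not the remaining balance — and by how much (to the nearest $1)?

Option A: monthly rate = 6.125%/12 = 0.0051042; payment = 132,900 × 0.0051042 / (1 − (1+0.0051042)^−120) = $1,483.82.
Option B: at 4.75% the monthly rate is 0.0039583, so the payment is 132,900 × 0.0039583 / (1 − 1.0039583^−120) = $1,393.43.
Over 29 months: Option A costs 29 × $1,483.82 = $43,030.78; Option B costs 29 × $1,393.43 + $2,450.00 = $42,859.47.
Option B is cheaper by $43,030.78 − $42,859.47 = $171.31.

Option B by $171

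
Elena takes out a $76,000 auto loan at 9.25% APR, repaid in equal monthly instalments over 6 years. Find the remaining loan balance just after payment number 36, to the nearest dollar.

$43,219

With monthly rate i = 9.25%/12 = 0.0077083, the balance after k of n payments is P · [(1+i)^n − (1+i)^k] / [(1+i)^n − 1].
(1+0.0077083)^72 = 1.73823784 and (1+0.0077083)^36 = 1.31842248, so the balance is 76,000 × (1.73823784 − 1.31842248) / (1.73823784 − 1) = $43,219.09.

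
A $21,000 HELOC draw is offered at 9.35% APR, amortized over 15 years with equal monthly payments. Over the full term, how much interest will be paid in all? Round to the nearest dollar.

At 9.35% the monthly rate is 0.0077917, so the payment is 21,000 × 0.0077917 / (1 − 1.0077917^−180) = $217.39.
Total paid = 180 × $217.39 = $39,130.20; interest = $39,130.20 − $21,000 = $18,130.20.

$18,130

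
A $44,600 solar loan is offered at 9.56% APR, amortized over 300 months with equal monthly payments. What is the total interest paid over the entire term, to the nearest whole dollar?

$72,859

Monthly rate = 9.56%/12 = 0.0079667; payment = 44,600 × 0.0079667 / (1 − (1+0.0079667)^−300) = $391.53.
Total paid = 300 × $391.53 = $117,459.00; interest = $117,459.00 − $44,600 = $72,859.00.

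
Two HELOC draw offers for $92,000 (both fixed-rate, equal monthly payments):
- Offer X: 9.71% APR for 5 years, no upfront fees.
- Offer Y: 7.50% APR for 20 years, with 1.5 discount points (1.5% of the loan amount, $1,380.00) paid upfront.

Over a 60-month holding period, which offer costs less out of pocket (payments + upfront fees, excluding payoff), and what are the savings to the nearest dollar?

Offer Y by $70,649

Offer X: at 9.71% the monthly rate is 0.0080917, so the payment is 92,000 × 0.0080917 / (1 − 1.0080917^−60) = $1,941.63.
Offer Y: at 7.50% the monthly rate is 0.0062500, so the payment is 92,000 × 0.0062500 / (1 − 1.0062500^−240) = $741.15.
Over 60 months: Offer X costs 60 × $1,941.63 = $116,497.80; Offer Y costs 60 × $741.15 + $1,380.00 = $45,849.00.
Offer Y is cheaper by $116,497.80 − $45,849.00 = $70,648.80.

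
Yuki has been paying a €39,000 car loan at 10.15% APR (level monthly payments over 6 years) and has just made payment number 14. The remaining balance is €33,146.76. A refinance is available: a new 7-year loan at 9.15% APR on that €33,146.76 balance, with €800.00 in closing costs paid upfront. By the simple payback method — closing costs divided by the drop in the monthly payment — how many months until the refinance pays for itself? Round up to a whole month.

Current payment = 39,000 × 10.15%/12 / (1 − (1+0.0084583)^−72) = €725.46.
Refinanced payment = 33,146.76 × 0.0076250 / (1 − (1+0.0076250)^−84) = €535.83.
Monthly savings = €725.46 − €535.83 = €189.63.
Break-even = €800.00 / €189.63 = 4.22 → 5 months.

5 months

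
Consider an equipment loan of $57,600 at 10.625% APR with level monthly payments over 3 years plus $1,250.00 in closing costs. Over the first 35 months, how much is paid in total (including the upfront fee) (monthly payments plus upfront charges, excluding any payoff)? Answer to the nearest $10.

Monthly rate = 10.625%/12 = 0.0088542; payment = 57,600 × 0.0088542 / (1 − (1+0.0088542)^−36) = $1,875.54.
Total outlay = 35 × $1,875.54 + $1,250.00 = $66,893.90.

$66,890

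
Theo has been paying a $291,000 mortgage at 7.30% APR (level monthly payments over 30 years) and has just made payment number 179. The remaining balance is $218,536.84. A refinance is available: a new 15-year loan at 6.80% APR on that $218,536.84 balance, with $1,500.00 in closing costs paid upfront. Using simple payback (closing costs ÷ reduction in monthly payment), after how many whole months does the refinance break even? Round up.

28 months

Current payment = 291,000 × 7.3%/12 / (1 − (1+0.0060833)^−360) = $1,995.01.
Refinanced payment = 218,536.84 × 0.0056667 / (1 − (1+0.0056667)^−180) = $1,939.92.
Monthly savings = $1,995.01 − $1,939.92 = $55.09.
Break-even = $1,500.00 / $55.09 = 27.23 → 28 months.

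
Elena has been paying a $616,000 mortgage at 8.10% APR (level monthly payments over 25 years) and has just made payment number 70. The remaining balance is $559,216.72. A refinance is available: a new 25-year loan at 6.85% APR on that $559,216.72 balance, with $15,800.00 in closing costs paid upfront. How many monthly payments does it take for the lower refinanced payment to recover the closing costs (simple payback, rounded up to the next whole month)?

18 months

Current payment = 616,000 × 8.1%/12 / (1 − (1+0.0067500)^−300) = $4,795.27.
Refinanced payment = 559,216.72 × 0.0057083 / (1 − (1+0.0057083)^−300) = $3,899.08.
Monthly savings = $4,795.27 − $3,899.08 = $896.19.
Break-even = $15,800.00 / $896.19 = 17.63 → 18 months.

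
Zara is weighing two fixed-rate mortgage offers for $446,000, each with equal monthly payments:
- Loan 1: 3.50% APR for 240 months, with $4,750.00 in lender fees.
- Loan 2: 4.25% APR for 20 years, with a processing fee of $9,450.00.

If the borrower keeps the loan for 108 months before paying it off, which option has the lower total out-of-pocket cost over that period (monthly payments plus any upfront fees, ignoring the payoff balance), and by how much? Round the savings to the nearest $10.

Loan 1 by $23,620

Loan 1: monthly rate = 3.5%/12 = 0.0029167; payment = 446,000 × 0.0029167 / (1 − (1+0.0029167)^−240) = $2,586.62.
Loan 2: at 4.25% the monthly rate is 0.0035417, so the payment is 446,000 × 0.0035417 / (1 − 1.0035417^−240) = $2,761.79.
Over 108 months: Loan 1 costs 108 × $2,586.62 + $4,750.00 = $284,104.96; Loan 2 costs 108 × $2,761.79 + $9,450.00 = $307,723.32.
Loan 1 is cheaper by $307,723.32 − $284,104.96 = $23,618.36.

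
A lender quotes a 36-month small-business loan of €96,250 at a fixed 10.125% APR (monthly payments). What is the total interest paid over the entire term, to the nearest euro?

At 10.125% the monthly rate is 0.0084375, so the payment is 96,250 × 0.0084375 / (1 − 1.0084375^−36) = €3,111.37.
Total paid = 36 × €3,111.37 = €112,009.32; interest = €112,009.32 − €96,250 = €15,759.32.

€15,759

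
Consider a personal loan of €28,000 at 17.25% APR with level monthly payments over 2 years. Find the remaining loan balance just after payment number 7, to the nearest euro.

With monthly rate i = 17.25%/12 = 0.0143750, the balance after k of n payments is P · [(1+i)^n − (1+i)^k] / [(1+i)^n − 1].
(1+0.0143750)^24 = 1.40852608 and (1+0.0143750)^7 = 1.10506993, so the balance is 28,000 × (1.40852608 − 1.10506993) / (1.40852608 − 1) = €20,798.60.

€20,799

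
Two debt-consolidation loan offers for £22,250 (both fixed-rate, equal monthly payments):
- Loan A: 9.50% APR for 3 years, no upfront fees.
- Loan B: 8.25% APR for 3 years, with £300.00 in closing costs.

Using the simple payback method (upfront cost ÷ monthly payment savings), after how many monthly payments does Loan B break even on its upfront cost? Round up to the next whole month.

24 months

Loan A: at 9.50% the monthly rate is 0.0079167, so the payment is 22,250 × 0.0079167 / (1 − 1.0079167^−36) = £712.73.
Loan B: monthly rate = 8.25%/12 = 0.0068750; payment = 22,250 × 0.0068750 / (1 − (1+0.0068750)^−36) = £699.80.
Monthly savings = £712.73 − £699.80 = £12.93.
Break-even = £300.00 / £12.93 = 23.20 → 24 months.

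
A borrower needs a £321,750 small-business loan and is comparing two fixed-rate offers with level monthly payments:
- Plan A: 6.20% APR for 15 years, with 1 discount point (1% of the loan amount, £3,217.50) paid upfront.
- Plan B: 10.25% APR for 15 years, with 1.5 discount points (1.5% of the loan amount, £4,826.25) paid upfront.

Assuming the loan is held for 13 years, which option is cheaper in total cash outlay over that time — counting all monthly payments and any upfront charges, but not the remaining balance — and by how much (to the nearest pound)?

Plan A: at 6.20% the monthly rate is 0.0051667, so the payment is 321,750 × 0.0051667 / (1 − 1.0051667^−180) = £2,750.00.
Plan B: at 10.25% the monthly rate is 0.0085417, so the payment is 321,750 × 0.0085417 / (1 − 1.0085417^−180) = £3,506.92.
Over 156 months: Plan A costs 156 × £2,750.00 + £3,217.50 = £432,217.50; Plan B costs 156 × £3,506.92 + £4,826.25 = £551,905.77.
Plan A is cheaper by £551,905.77 − £432,217.50 = £119,688.27.

Plan A by £119,688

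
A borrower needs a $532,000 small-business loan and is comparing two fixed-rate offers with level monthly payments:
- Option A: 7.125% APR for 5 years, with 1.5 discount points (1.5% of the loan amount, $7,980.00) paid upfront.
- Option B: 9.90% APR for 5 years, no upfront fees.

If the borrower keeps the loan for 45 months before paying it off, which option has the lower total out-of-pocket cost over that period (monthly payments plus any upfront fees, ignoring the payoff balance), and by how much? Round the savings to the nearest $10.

Option A: at 7.125% the monthly rate is 0.0059375, so the payment is 532,000 × 0.0059375 / (1 − 1.0059375^−60) = $10,565.64.
Option B: monthly rate = 9.9%/12 = 0.0082500; payment = 532,000 × 0.0082500 / (1 − (1+0.0082500)^−60) = $11,277.27.
Over 45 months: Option A costs 45 × $10,565.64 + $7,980.00 = $483,433.80; Option B costs 45 × $11,277.27 = $507,477.15.
Option A is cheaper by $507,477.15 − $483,433.80 = $24,043.35.

Option A by $24,040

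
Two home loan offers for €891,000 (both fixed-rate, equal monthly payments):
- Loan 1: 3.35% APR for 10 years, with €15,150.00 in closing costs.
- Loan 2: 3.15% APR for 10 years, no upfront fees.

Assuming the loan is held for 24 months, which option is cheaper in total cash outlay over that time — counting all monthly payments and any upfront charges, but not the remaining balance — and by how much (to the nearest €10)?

Loan 1: monthly rate = 3.35%/12 = 0.0027917; payment = 891,000 × 0.0027917 / (1 − (1+0.0027917)^−120) = €8,748.26.
Loan 2: at 3.15% the monthly rate is 0.0026250, so the payment is 891,000 × 0.0026250 / (1 − 1.0026250^−120) = €8,665.39.
Over 24 months: Loan 1 costs 24 × €8,748.26 + €15,150.00 = €225,108.24; Loan 2 costs 24 × €8,665.39 = €207,969.36.
Loan 2 is cheaper by €225,108.24 − €207,969.36 = €17,138.88.

Loan 2 by €17,140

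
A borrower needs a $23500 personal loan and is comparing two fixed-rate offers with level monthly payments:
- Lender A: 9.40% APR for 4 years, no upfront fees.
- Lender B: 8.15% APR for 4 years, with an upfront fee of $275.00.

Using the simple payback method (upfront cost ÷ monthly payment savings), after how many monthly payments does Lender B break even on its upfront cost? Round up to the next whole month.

Lender A: at 9.40% the monthly rate is 0.0078333, so the payment is 23,500 × 0.0078333 / (1 − 1.0078333^−48) = $589.27.
Lender B: at 8.15% the monthly rate is 0.0067917, so the payment is 23,500 × 0.0067917 / (1 − 1.0067917^−48) = $575.36.
Monthly savings = $589.27 − $575.36 = $13.91.
Break-even = $275.00 / $13.91 = 19.77 → 20 months.

20 months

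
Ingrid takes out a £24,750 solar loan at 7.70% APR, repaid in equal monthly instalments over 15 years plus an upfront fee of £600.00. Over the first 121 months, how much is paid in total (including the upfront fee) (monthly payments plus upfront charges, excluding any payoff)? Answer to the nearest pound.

£28,703

At 7.70% the monthly rate is 0.0064167, so the payment is 24,750 × 0.0064167 / (1 − 1.0064167^−180) = £232.26.
Total outlay = 121 × £232.26 + £600.00 = £28,703.46.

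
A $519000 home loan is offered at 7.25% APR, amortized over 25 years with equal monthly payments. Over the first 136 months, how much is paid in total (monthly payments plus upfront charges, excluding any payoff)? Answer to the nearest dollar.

$510,186

Monthly rate = 7.25%/12 = 0.0060417; payment = 519,000 × 0.0060417 / (1 − (1+0.0060417)^−300) = $3,751.37.
Total outlay = 136 × $3,751.37 = $510,186.32.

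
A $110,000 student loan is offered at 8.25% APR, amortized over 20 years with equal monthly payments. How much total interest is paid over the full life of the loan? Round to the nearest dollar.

Monthly rate = 8.25%/12 = 0.0068750; payment = 110,000 × 0.0068750 / (1 − (1+0.0068750)^−240) = $937.27.
Total paid = 240 × $937.27 = $224,944.80; interest = $224,944.80 − $110,000 = $114,944.80.

$114,945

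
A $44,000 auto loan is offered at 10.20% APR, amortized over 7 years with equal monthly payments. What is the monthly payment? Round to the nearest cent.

Monthly rate = 10.2%/12 = 0.0085000; payment = 44,000 × 0.0085000 / (1 − (1+0.0085000)^−84) = $735.01.

$735.01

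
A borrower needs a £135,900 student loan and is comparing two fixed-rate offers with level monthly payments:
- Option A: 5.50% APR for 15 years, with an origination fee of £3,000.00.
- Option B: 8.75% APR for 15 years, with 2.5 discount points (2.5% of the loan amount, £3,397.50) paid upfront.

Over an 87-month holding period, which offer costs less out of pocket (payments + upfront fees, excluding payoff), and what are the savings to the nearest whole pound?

Option A by £21,959

Option A: monthly rate = 5.5%/12 = 0.0045833; payment = 135,900 × 0.0045833 / (1 − (1+0.0045833)^−180) = £1,110.42.
Option B: at 8.75% the monthly rate is 0.0072917, so the payment is 135,900 × 0.0072917 / (1 − 1.0072917^−180) = £1,358.25.
Over 87 months: Option A costs 87 × £1,110.42 + £3,000.00 = £99,606.54; Option B costs 87 × £1,358.25 + £3,397.50 = £121,565.25.
Option A is cheaper by £121,565.25 − £99,606.54 = £21,958.71.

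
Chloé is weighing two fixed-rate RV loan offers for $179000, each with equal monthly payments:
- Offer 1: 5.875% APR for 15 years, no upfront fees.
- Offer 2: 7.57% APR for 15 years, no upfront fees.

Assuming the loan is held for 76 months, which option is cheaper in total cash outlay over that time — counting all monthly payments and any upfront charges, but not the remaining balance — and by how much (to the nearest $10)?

Offer 1: at 5.875% the monthly rate is 0.0048958, so the payment is 179,000 × 0.0048958 / (1 − 1.0048958^−180) = $1,498.44.
Offer 2: monthly rate = 7.57%/12 = 0.0063083; payment = 179,000 × 0.0063083 / (1 − (1+0.0063083)^−180) = $1,666.48.
Over 76 months: Offer 1 costs 76 × $1,498.44 = $113,881.44; Offer 2 costs 76 × $1,666.48 = $126,652.48.
Offer 1 is cheaper by $126,652.48 − $113,881.44 = $12,771.04.

Offer 1 by $12,770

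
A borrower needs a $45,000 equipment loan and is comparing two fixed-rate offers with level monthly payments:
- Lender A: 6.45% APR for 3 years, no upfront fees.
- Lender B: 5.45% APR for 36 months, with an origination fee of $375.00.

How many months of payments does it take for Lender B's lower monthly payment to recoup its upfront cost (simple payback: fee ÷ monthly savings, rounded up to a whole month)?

19 months

Lender A: at 6.45% the monthly rate is 0.0053750, so the payment is 45,000 × 0.0053750 / (1 − 1.0053750^−36) = $1,378.18.
Lender B: at 5.45% the monthly rate is 0.0045417, so the payment is 45,000 × 0.0045417 / (1 − 1.0045417^−36) = $1,357.80.
Monthly savings = $1,378.18 − $1,357.80 = $20.38.
Break-even = $375.00 / $20.38 = 18.40 → 19 months.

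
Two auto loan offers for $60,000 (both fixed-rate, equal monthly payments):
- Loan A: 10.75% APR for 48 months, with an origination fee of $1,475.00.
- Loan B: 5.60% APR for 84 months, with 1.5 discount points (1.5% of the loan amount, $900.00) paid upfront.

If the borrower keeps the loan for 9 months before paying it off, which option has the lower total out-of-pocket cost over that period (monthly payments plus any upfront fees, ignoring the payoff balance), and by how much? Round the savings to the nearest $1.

Loan A: at 10.75% the monthly rate is 0.0089583, so the payment is 60,000 × 0.0089583 / (1 − 1.0089583^−48) = $1,543.46.
Loan B: at 5.60% the monthly rate is 0.0046667, so the payment is 60,000 × 0.0046667 / (1 − 1.0046667^−84) = $865.05.
Over 9 months: Loan A costs 9 × $1,543.46 + $1,475.00 = $15,366.14; Loan B costs 9 × $865.05 + $900.00 = $8,685.45.
Loan B is cheaper by $15,366.14 − $8,685.45 = $6,680.69.

Loan B by $6,681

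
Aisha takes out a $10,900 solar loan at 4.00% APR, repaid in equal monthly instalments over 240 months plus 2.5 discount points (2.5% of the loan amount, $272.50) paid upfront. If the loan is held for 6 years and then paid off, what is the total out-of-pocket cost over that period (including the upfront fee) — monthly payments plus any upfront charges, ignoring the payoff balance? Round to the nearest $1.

At 4.00% the monthly rate is 0.0033333, so the payment is 10,900 × 0.0033333 / (1 − 1.0033333^−240) = $66.05.
Total outlay = 72 × $66.05 + $272.50 = $5,028.10.

$5,028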